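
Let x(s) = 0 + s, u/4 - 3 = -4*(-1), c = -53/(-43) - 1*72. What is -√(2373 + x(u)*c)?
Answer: -√723905/43 ≈ -19.787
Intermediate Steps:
c = -3043/43 (c = -53*(-1/43) - 72 = 53/43 - 72 = -3043/43 ≈ -70.767)
u = 28 (u = 12 + 4*(-4*(-1)) = 12 + 4*4 = 12 + 16 = 28)
x(s) = s
-√(2373 + x(u)*c) = -√(2373 + 28*(-3043/43)) = -√(2373 - 85204/43) = -√(16835/43) = -√723905/43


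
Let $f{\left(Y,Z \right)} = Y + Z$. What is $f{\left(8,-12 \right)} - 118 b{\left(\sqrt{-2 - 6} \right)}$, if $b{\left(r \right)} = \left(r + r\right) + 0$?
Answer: $-4 - 472 i \sqrt{2} \approx -4.0 - 667.51 i$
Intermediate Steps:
$b{\left(r \right)} = 2 r$ ($b{\left(r \right)} = 2 r + 0 = 2 r$)
$f{\left(8,-12 \right)} - 118 b{\left(\sqrt{-2 - 6} \right)} = \left(8 - 12\right) - 118 \cdot 2 \sqrt{-2 - 6} = -4 - 118 \cdot 2 \sqrt{-8} = -4 - 118 \cdot 2 \cdot 2 i \sqrt{2} = -4 - 118 \cdot 4 i \sqrt{2} = -4 - 472 i \sqrt{2}$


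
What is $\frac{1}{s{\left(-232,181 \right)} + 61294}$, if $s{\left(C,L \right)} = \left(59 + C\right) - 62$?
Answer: $\frac{1}{61059} \approx 1.6378 \cdot 10^{-5}$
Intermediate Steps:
$s{\left(C,L \right)} = -3 + C$
$\frac{1}{s{\left(-232,181 \right)} + 61294} = \frac{1}{\left(-3 - 232\right) + 61294} = \frac{1}{-235 + 61294} = \frac{1}{61059}$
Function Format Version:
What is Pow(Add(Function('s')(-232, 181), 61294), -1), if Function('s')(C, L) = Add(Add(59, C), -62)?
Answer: Rational(1, 61059) ≈ 1.6378e-5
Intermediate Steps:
Function('s')(C, L) = Add(-3, C)
Pow(Add(Function('s')(-232, 181), 61294), -1) = Pow(Add(Add(-3, -232), 61294), -1) = Pow(Add(-235, 61294), -1) = Pow(61059, -1) = Rational(1, 61059)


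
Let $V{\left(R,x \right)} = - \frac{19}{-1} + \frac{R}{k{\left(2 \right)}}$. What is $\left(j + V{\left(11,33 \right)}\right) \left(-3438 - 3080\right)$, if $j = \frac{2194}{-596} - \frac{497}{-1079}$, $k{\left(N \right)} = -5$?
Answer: $- \frac{71149650437}{803855} \approx -88511.0$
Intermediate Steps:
$V{\left(R,x \right)} = 19 - \frac{R}{5}$ ($V{\left(R,x \right)} = - \frac{19}{-1} + \frac{R}{-5} = \left(-19\right) \left(-1\right) + R \left(- \frac{1}{5}\right) = 19 - \frac{R}{5}$)
$j = - \frac{1035557}{321542}$ ($j = 2194 \left(- \frac{1}{596}\right) - - \frac{497}{1079} = - \frac{1097}{298} + \frac{497}{1079} = - \frac{1035557}{321542} \approx -3.2206$)
$\left(j + V{\left(11,33 \right)}\right) \left(-3438 - 3080\right) = \left(- \frac{1035557}{321542} + \left(19 - \frac{11}{5}\right)\right) \left(-3438 - 3080\right) = \left(- \frac{1035557}{321542} + \frac{84}{5}\right) \left(-3438 - 3080\right) = \frac{21831743}{1607710} \left(-6518\right) = - \frac{71149650437}{803855}$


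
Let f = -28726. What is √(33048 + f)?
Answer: √4322 ≈ 65.742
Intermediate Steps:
√(33048 + f) = √(33048 - 28726) = √4322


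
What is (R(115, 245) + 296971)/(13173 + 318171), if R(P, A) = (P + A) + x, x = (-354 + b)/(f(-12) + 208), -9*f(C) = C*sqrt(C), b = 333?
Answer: 2413137577/2689187904 + 7*I*sqrt(3)/1792791936 ≈ 0.89735 + 6.7628e-9*I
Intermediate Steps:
f(C) = -C**(3/2)/9 (f(C) = -C*sqrt(C)/9 = -C**(3/2)/9)
x = -21/(208 + 8*I*sqrt(3)/3) (x = (-354 + 333)/(-(-8)*I*sqrt(3)/3 + 208) = -21/(-(-8)*I*sqrt(3)/3 + 208) = -21/(8*I*sqrt(3)/3 + 208) = -21/(208 + 8*I*sqrt(3)/3) ≈ -0.10091 + 0.0022408*I)
R(P, A) = -819/8116 + A + P + 21*I*sqrt(3)/16232 (R(P, A) = (P + A) + (-819/8116 + 21*I*sqrt(3)/16232) = (A + P) + (-819/8116 + 21*I*sqrt(3)/16232) = -819/8116 + A + P + 21*I*sqrt(3)/16232)
(R(115, 245) + 296971)/(13173 + 318171) = ((-819/8116 + 245 + 115 + 21*I*sqrt(3)/16232) + 296971)/(13173 + 318171) = ((2920941/8116 + 21*I*sqrt(3)/16232) + 296971)/331344 = (2413137577/8116 + 21*I*sqrt(3)/16232)*(1/331344) = 2413137577/2689187904 + 7*I*sqrt(3)/1792791936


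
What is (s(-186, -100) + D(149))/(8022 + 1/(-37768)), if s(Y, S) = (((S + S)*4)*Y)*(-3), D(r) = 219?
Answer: -16851364008/302974895 ≈ -55.620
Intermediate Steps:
s(Y, S) = -24*S*Y (s(Y, S) = (((2*S)*4)*Y)*(-3) = ((8*S)*Y)*(-3) = (8*S*Y)*(-3) = -24*S*Y)
(s(-186, -100) + D(149))/(8022 + 1/(-37768)) = (-24*(-100)*(-186) + 219)/(8022 + 1/(-37768)) = (-446400 + 219)/(8022 - 1/37768) = -446181/302974895/37768 = -446181*37768/302974895 = -16851364008/302974895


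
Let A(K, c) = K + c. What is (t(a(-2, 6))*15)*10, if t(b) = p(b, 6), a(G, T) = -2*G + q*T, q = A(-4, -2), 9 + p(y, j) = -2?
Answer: -1650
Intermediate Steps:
p(y, j) = -11 (p(y, j) = -9 - 2 = -11)
q = -6 (q = -4 - 2 = -6)
a(G, T) = -6*T - 2*G (a(G, T) = -2*G - 6*T = -6*T - 2*G)
t(b) = -11
(t(a(-2, 6))*15)*10 = -11*15*10 = -165*10 = -1650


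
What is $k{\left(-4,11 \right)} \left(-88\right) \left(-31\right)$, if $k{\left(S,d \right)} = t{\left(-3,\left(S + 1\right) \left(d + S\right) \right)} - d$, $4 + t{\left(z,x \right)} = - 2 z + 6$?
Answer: $-8184$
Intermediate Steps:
$t{\left(z,x \right)} = 2 - 2 z$ ($t{\left(z,x \right)} = -4 - \left(-6 + 2 z\right) = 2 - 2 z$)
$k{\left(S,d \right)} = 8 - d$ ($k{\left(S,d \right)} = \left(2 - -6\right) - d = \left(2 + 6\right) - d = 8 - d$)
$k{\left(-4,11 \right)} \left(-88\right) \left(-31\right) = \left(8 - 11\right) \left(-88\right) \left(-31\right) = \left(-3\right) \left(-88\right) \left(-31\right) = 264 \left(-31\right) = -8184$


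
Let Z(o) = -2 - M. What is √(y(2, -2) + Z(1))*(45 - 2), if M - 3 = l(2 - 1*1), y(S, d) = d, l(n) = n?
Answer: 86*I*√2 ≈ 121.62*I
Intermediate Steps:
M = 4 (M = 3 + (2 - 1*1) = 3 + (2 - 1) = 3 + 1 = 4)
Z(o) = -6 (Z(o) = -2 - 1*4 = -2 - 4 = -6)
√(y(2, -2) + Z(1))*(45 - 2) = √(-2 - 6)*(45 - 2) = √(-8)*43 = (2*I*√2)*43 = 86*I*√2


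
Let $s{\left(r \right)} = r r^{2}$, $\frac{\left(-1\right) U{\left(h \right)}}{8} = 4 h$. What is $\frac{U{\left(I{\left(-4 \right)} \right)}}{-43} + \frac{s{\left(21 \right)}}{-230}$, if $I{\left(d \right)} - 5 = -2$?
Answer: $- \frac{376143}{9890} \approx -38.033$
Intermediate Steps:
$I{\left(d \right)} = 3$ ($I{\left(d \right)} = 5 - 2 = 3$)
$U{\left(h \right)} = - 32 h$ ($U{\left(h \right)} = - 8 \cdot 4 h = - 32 h$)
$s{\left(r \right)} = r^{3}$
$\frac{U{\left(I{\left(-4 \right)} \right)}}{-43} + \frac{s{\left(21 \right)}}{-230} = \frac{\left(-32\right) 3}{-43} + \frac{21^{3}}{-230} = \left(-96\right) \left(- \frac{1}{43}\right) + 9261 \left(- \frac{1}{230}\right) = \frac{96}{43} - \frac{9261}{230} = - \frac{376143}{9890}$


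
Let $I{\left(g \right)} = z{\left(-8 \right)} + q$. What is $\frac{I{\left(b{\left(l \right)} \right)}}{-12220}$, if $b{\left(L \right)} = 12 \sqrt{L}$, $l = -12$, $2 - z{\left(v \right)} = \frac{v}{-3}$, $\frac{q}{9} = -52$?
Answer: $\frac{703}{18330} \approx 0.038352$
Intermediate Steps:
$q = -468$ ($q = 9 \left(-52\right) = -468$)
$z{\left(v \right)} = 2 + \frac{v}{3}$ ($z{\left(v \right)} = 2 - \frac{v}{-3} = 2 - v \left(- \frac{1}{3}\right) = 2 - - \frac{v}{3} = 2 + \frac{v}{3}$)
$I{\left(g \right)} = - \frac{1406}{3}$ ($I{\left(g \right)} = \left(2 + \frac{1}{3} \left(-8\right)\right) - 468 = \left(2 - \frac{8}{3}\right) - 468 = - \frac{2}{3} - 468 = - \frac{1406}{3}$)
$\frac{I{\left(b{\left(l \right)} \right)}}{-12220} = - \frac{1406}{3 \left(-12220\right)} = \left(- \frac{1406}{3}\right) \left(- \frac{1}{12220}\right) = \frac{703}{18330}$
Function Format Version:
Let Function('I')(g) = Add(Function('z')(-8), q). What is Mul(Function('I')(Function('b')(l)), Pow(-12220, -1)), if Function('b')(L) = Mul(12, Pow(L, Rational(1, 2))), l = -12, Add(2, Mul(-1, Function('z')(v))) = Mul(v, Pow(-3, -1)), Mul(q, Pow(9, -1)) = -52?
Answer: Rational(703, 18330) ≈ 0.038352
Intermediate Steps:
q = -468 (q = Mul(9, -52) = -468)
Function('z')(v) = Add(2, Mul(Rational(1, 3), v)) (Function('z')(v) = Add(2, Mul(-1, Mul(v, Pow(-3, -1)))) = Add(2, Mul(-1, Mul(v, Rational(-1, 3)))) = Add(2, Mul(-1, Mul(Rational(-1, 3), v))) = Add(2, Mul(Rational(1, 3), v)))
Function('I')(g) = Rational(-1406, 3) (Function('I')(g) = Add(Add(2, Mul(Rational(1, 3), -8)), -468) = Add(Add(2, Rational(-8, 3)), -468) = Add(Rational(-2, 3), -468) = Rational(-1406, 3))
Mul(Function('I')(Function('b')(l)), Pow(-12220, -1)) = Mul(Rational(-1406, 3), Pow(-12220, -1)) = Mul(Rational(-1406, 3), Rational(-1, 12220)) = Rational(703, 18330)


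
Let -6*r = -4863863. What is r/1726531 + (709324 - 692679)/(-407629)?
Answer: 48924944861/114127152162 ≈ 0.42869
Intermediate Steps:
r = 4863863/6 (r = -⅙*(-4863863) = 4863863/6 ≈ 8.1064e+5)
r/1726531 + (709324 - 692679)/(-407629) = (4863863/6)/1726531 + (709324 - 692679)/(-407629) = (4863863/6)*(1/1726531) + 16645*(-1/407629) = 4863863/10359186 - 16645/407629 = 48924944861/114127152162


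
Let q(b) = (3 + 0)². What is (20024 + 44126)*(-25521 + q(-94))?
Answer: -1636594800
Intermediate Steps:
q(b) = 9 (q(b) = 3² = 9)
(20024 + 44126)*(-25521 + q(-94)) = (20024 + 44126)*(-25521 + 9) = 64150*(-25512) = -1636594800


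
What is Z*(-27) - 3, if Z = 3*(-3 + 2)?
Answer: 78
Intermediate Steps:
Z = -3 (Z = 3*(-1) = -3)
Z*(-27) - 3 = -3*(-27) - 3 = 81 - 3 = 78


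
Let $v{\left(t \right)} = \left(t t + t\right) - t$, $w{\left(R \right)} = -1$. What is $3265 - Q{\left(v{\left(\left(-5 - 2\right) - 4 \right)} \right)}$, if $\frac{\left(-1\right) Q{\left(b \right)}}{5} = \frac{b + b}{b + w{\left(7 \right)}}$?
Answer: $\frac{39301}{12} \approx 3275.1$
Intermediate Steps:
$v{\left(t \right)} = t^{2}$ ($v{\left(t \right)} = \left(t^{2} + t\right) - t = \left(t + t^{2}\right) - t = t^{2}$)
$Q{\left(b \right)} = - \frac{10 b}{-1 + b}$ ($Q{\left(b \right)} = - 5 \frac{b + b}{b - 1} = - 5 \frac{2 b}{-1 + b} = - \frac{10 b}{-1 + b}$)
$3265 - Q{\left(v{\left(\left(-5 - 2\right) - 4 \right)} \right)} = 3265 - - \frac{10 \left(\left(-5 - 2\right) - 4\right)^{2}}{-1 + \left(\left(-5 - 2\right) - 4\right)^{2}} = 3265 - - \frac{10 \left(-7 - 4\right)^{2}}{-1 + \left(-7 - 4\right)^{2}} = 3265 - - \frac{10 \left(-11\right)^{2}}{-1 + \left(-11\right)^{2}} = 3265 - \left(-10\right) 121 \frac{1}{-1 + 121} = 3265 - \left(-10\right) 121 \cdot \frac{1}{120} = 3265 - - \frac{121}{12} = 3265 + \frac{121}{12} = \frac{39301}{12}$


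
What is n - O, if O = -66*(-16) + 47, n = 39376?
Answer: 38273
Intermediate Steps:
O = 1103 (O = 1056 + 47 = 1103)
n - O = 39376 - 1*1103 = 39376 - 1103 = 38273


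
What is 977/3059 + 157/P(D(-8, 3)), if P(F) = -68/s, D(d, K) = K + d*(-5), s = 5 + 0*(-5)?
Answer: -2334879/208012 ≈ -11.225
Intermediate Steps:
s = 5 (s = 5 + 0 = 5)
D(d, K) = K - 5*d
P(F) = -68/5
977/3059 + 157/P(D(-8, 3)) = 977/3059 + 157/(-68/5) = 977*(1/3059) + 157*(-5/68) = 977/3059 - 785/68 = -2334879/208012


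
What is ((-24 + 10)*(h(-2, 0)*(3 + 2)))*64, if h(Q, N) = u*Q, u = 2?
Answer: 17920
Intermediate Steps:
h(Q, N) = 2*Q
((-24 + 10)*(h(-2, 0)*(3 + 2)))*64 = ((-24 + 10)*((2*(-2))*(3 + 2)))*64 = -(-56)*5*64 = -14*(-20)*64 = 280*64 = 17920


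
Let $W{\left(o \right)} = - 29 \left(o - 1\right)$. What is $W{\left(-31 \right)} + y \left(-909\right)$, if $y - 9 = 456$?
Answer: $-421757$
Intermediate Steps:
$W{\left(o \right)} = 29 - 29 o$ ($W{\left(o \right)} = - 29 \left(-1 + o\right) = 29 - 29 o$)
$y = 465$ ($y = 9 + 456 = 465$)
$W{\left(-31 \right)} + y \left(-909\right) = \left(29 - -899\right) + 465 \left(-909\right) = \left(29 + 899\right) - 422685 = 928 - 422685 = -421757$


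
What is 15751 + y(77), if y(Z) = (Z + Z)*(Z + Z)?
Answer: 39467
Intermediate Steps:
y(Z) = 4*Z² (y(Z) = (2*Z)*(2*Z) = 4*Z²)
15751 + y(77) = 15751 + 4*77² = 15751 + 4*5929 = 15751 + 23716 = 39467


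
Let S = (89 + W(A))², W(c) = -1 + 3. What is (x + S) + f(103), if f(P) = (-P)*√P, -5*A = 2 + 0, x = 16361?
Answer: 24642 - 103*√103 ≈ 23597.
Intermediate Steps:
A = -⅖ (A = -(2 + 0)/5 = -⅕*2 = -⅖ ≈ -0.40000)
f(P) = -P^(3/2)
W(c) = 2
S = 8281 (S = (89 + 2)² = 91² = 8281)
(x + S) + f(103) = (16361 + 8281) - 103^(3/2) = 24642 - 103*√103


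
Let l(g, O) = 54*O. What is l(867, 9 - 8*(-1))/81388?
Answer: 459/40694 ≈ 0.011279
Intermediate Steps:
l(867, 9 - 8*(-1))/81388 = (54*(9 - 8*(-1)))/81388 = (54*(9 + 8))*(1/81388) = (54*17)*(1/81388) = 918*(1/81388) = 459/40694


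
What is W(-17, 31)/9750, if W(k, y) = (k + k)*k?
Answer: 289/4875 ≈ 0.059282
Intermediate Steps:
W(k, y) = 2*k² (W(k, y) = (2*k)*k = 2*k²)
W(-17, 31)/9750 = (2*(-17)²)/9750 = (2*289)*(1/9750) = 578*(1/9750) = 289/4875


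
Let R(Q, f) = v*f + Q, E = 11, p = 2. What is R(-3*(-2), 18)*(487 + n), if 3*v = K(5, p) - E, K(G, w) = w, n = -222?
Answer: -12720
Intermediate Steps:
v = -3 (v = (2 - 1*11)/3 = (2 - 11)/3 = (1/3)*(-9) = -3)
R(Q, f) = Q - 3*f (R(Q, f) = -3*f + Q = Q - 3*f)
R(-3*(-2), 18)*(487 + n) = (-3*(-2) - 3*18)*(487 - 222) = (6 - 54)*265 = -48*265 = -12720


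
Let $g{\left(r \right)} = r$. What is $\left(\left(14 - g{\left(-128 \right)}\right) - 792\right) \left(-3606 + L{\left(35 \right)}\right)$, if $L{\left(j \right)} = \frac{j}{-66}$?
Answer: $\frac{77360075}{33} \approx 2.3442 \cdot 10^{6}$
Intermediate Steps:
$L{\left(j \right)} = - \frac{j}{66}$ ($L{\left(j \right)} = j \left(- \frac{1}{66}\right) = - \frac{j}{66}$)
$\left(\left(14 - g{\left(-128 \right)}\right) - 792\right) \left(-3606 + L{\left(35 \right)}\right) = \left(\left(14 - -128\right) - 792\right) \left(-3606 - \frac{35}{66}\right) = \left(\left(14 + 128\right) - 792\right) \left(-3606 - \frac{35}{66}\right) = \left(142 - 792\right) \left(- \frac{238031}{66}\right) = \left(-650\right) \left(- \frac{238031}{66}\right) = \frac{77360075}{33}$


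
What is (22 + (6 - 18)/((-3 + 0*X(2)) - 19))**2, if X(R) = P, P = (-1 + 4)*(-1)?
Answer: 61504/121 ≈ 508.30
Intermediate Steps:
P = -3 (P = 3*(-1) = -3)
X(R) = -3
(22 + (6 - 18)/((-3 + 0*X(2)) - 19))**2 = (22 + (6 - 18)/((-3 + 0*(-3)) - 19))**2 = (22 - 12/((-3 + 0) - 19))**2 = (22 - 12/(-3 - 19))**2 = (22 - 12/(-22))**2 = (22 - 12*(-1/22))**2 = (22 + 6/11)**2 = (248/11)**2 = 61504/121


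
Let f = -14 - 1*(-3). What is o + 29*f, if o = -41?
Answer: -360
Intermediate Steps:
f = -11 (f = -14 + 3 = -11)
o + 29*f = -41 + 29*(-11) = -41 - 319 = -360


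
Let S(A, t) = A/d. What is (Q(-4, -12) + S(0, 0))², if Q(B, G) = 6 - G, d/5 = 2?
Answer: 324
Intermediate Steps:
d = 10 (d = 5*2 = 10)
S(A, t) = A/10
(Q(-4, -12) + S(0, 0))² = ((6 - 1*(-12)) + (⅒)*0)² = ((6 + 12) + 0)² = (18 + 0)² = 18² = 324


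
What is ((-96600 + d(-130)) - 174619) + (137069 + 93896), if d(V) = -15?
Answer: -40269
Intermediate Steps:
((-96600 + d(-130)) - 174619) + (137069 + 93896) = ((-96600 - 15) - 174619) + (137069 + 93896) = (-96615 - 174619) + 230965 = -271234 + 230965 = -40269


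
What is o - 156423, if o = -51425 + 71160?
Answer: -136688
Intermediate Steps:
o = 19735
o - 156423 = 19735 - 156423 = -136688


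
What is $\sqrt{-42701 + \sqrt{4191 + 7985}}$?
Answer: $\sqrt{-42701 + 4 \sqrt{761}} \approx 206.38 i$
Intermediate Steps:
$\sqrt{-42701 + \sqrt{4191 + 7985}} = \sqrt{-42701 + \sqrt{12176}} = \sqrt{-42701 + 4 \sqrt{761}}$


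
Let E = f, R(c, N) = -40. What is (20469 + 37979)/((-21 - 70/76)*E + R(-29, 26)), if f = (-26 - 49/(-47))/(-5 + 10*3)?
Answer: -2609703200/808891 ≈ -3226.3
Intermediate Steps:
f = -1173/1175 (f = (-26 - 49*(-1/47))/(-5 + 30) = (-26 + 49/47)/25 = -1173/47*1/25 = -1173/1175 ≈ -0.99830)
E = -1173/1175 ≈ -0.99830
(20469 + 37979)/((-21 - 70/76)*E + R(-29, 26)) = (20469 + 37979)/((-21 - 70/76)*(-1173/1175) - 40) = 58448/((-21 - 70*1/76)*(-1173/1175) - 40) = 58448/((-21 - 35/38)*(-1173/1175) - 40) = 58448/(-833/38*(-1173/1175) - 40) = 58448/(977109/44650 - 40) = 58448/(-808891/44650) = 58448*(-44650/808891) = -2609703200/808891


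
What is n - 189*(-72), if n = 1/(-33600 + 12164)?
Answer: 291701087/21436 ≈ 13608.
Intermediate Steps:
n = -1/21436 (n = 1/(-21436) = -1/21436 ≈ -4.6650e-5)
n - 189*(-72) = -1/21436 - 189*(-72) = -1/21436 + 13608 = 291701087/21436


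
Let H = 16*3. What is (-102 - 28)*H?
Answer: -6240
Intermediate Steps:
H = 48
(-102 - 28)*H = (-102 - 28)*48 = -130*48 = -6240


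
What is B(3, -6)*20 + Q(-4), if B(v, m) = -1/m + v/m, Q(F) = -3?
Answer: -29/3 ≈ -9.6667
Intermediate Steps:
B(3, -6)*20 + Q(-4) = ((-1 + 3)/(-6))*20 - 3 = -⅙*2*20 - 3 = -⅓*20 - 3 = -20/3 - 3 = -29/3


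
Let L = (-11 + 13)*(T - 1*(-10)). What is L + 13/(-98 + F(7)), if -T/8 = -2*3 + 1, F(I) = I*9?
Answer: 3487/35 ≈ 99.629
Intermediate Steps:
F(I) = 9*I
T = 40 (T = -8*(-2*3 + 1) = -8*(-6 + 1) = -8*(-5) = 40)
L = 100 (L = (-11 + 13)*(40 - 1*(-10)) = 2*(40 + 10) = 2*50 = 100)
L + 13/(-98 + F(7)) = 100 + 13/(-98 + 9*7) = 100 + 13/(-98 + 63) = 100 + 13/(-35) = 100 - 1/35*13 = 100 - 13/35 = 3487/35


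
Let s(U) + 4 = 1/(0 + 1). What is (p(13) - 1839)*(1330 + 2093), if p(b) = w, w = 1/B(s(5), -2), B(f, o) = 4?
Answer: -25176165/4 ≈ -6.2940e+6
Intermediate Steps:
s(U) = -3 (s(U) = -4 + 1/(0 + 1) = -4 + 1/1 = -4 + 1 = -3)
w = ¼ (w = 1/4 = ¼ ≈ 0.25000)
p(b) = ¼
(p(13) - 1839)*(1330 + 2093) = (¼ - 1839)*(1330 + 2093) = -7355/4*3423 = -25176165/4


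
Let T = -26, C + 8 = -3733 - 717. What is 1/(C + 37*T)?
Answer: -1/5420 ≈ -0.00018450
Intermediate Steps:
C = -4458 (C = -8 + (-3733 - 717) = -8 - 4450 = -4458)
1/(C + 37*T) = 1/(-4458 + 37*(-26)) = 1/(-4458 - 962) = 1/(-5420) = -1/5420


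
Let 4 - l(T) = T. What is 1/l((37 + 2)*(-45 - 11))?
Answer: 1/2188 ≈ 0.00045704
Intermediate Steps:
l(T) = 4 - T
1/l((37 + 2)*(-45 - 11)) = 1/(4 - (37 + 2)*(-45 - 11)) = 1/(4 - 39*(-56)) = 1/(4 - 1*(-2184)) = 1/(4 + 2184) = 1/2188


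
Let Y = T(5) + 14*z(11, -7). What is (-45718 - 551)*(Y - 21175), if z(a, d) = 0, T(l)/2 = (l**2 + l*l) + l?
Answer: 974656485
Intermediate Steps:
T(l) = 2*l + 4*l**2 (T(l) = 2*((l**2 + l*l) + l) = 2*((l**2 + l**2) + l) = 2*(2*l**2 + l) = 2*(l + 2*l**2) = 2*l + 4*l**2)
Y = 110 (Y = 2*5*(1 + 2*5) + 14*0 = 2*5*(1 + 10) + 0 = 2*5*11 + 0 = 110 + 0 = 110)
(-45718 - 551)*(Y - 21175) = (-45718 - 551)*(110 - 21175) = -46269*(-21065) = 974656485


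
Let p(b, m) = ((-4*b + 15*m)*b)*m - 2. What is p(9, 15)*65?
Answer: 1658345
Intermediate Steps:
p(b, m) = -2 + b*m*(-4*b + 15*m) (p(b, m) = (b*(-4*b + 15*m))*m - 2 = b*m*(-4*b + 15*m) - 2 = -2 + b*m*(-4*b + 15*m))
p(9, 15)*65 = (-2 - 4*15*9² + 15*9*15²)*65 = (-2 - 4*15*81 + 15*9*225)*65 = (-2 - 4860 + 30375)*65 = 25513*65 = 1658345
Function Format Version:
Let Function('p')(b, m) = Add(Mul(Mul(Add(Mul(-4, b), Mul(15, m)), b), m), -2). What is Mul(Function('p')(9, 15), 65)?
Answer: 1658345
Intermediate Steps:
Function('p')(b, m) = Add(-2, Mul(b, m, Add(Mul(-4, b), Mul(15, m)))) (Function('p')(b, m) = Add(Mul(Mul(b, Add(Mul(-4, b), Mul(15, m))), m), -2) = Add(Mul(b, m, Add(Mul(-4, b), Mul(15, m))), -2) = Add(-2, Mul(b, m, Add(Mul(-4, b), Mul(15, m)))))
Mul(Function('p')(9, 15), 65) = Mul(Add(-2, Mul(-4, 15, Pow(9, 2)), Mul(15, 9, Pow(15, 2))), 65) = Mul(Add(-2, Mul(-4, 15, 81), Mul(15, 9, 225)), 65) = Mul(Add(-2, -4860, 30375), 65) = Mul(25513, 65) = 1658345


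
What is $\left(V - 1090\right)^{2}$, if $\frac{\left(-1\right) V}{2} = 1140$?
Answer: $11356900$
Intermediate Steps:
$V = -2280$ ($V = \left(-2\right) 1140 = -2280$)
$\left(V - 1090\right)^{2} = \left(-2280 - 1090\right)^{2} = \left(-3370\right)^{2} = 11356900$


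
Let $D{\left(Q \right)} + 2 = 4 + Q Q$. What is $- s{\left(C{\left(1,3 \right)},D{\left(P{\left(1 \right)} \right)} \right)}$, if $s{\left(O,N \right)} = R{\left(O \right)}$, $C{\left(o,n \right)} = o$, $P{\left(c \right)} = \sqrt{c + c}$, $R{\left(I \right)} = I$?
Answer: $-1$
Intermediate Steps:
$P{\left(c \right)} = \sqrt{2} \sqrt{c}$ ($P{\left(c \right)} = \sqrt{2 c} = \sqrt{2} \sqrt{c}$)
$D{\left(Q \right)} = 2 + Q^{2}$ ($D{\left(Q \right)} = -2 + \left(4 + Q Q\right) = -2 + \left(4 + Q^{2}\right) = 2 + Q^{2}$)
$s{\left(O,N \right)} = O$
$- s{\left(C{\left(1,3 \right)},D{\left(P{\left(1 \right)} \right)} \right)} = \left(-1\right) 1 = -1$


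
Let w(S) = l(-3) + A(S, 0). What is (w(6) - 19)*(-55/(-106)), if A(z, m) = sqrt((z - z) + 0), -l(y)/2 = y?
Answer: -715/106 ≈ -6.7453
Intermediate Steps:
l(y) = -2*y
A(z, m) = 0 (A(z, m) = sqrt(0 + 0) = sqrt(0) = 0)
w(S) = 6 (w(S) = -2*(-3) + 0 = 6 + 0 = 6)
(w(6) - 19)*(-55/(-106)) = (6 - 19)*(-55/(-106)) = -(-715)*(-1)/106 = -13*55/106 = -715/106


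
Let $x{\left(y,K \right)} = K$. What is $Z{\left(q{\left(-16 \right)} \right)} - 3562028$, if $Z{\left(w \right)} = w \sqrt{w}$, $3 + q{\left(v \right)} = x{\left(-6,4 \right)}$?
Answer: $-3562027$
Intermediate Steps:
$q{\left(v \right)} = 1$ ($q{\left(v \right)} = -3 + 4 = 1$)
$Z{\left(w \right)} = w^{\frac{3}{2}}$
$Z{\left(q{\left(-16 \right)} \right)} - 3562028 = 1^{\frac{3}{2}} - 3562028 = 1 - 3562028 = -3562027$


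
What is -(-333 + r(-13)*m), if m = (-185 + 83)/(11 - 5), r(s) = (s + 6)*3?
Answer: -24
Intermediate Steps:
r(s) = 18 + 3*s (r(s) = (6 + s)*3 = 18 + 3*s)
m = -17 (m = -102/6 = -102*⅙ = -17)
-(-333 + r(-13)*m) = -(-333 + (18 + 3*(-13))*(-17)) = -(-333 + (18 - 39)*(-17)) = -(-333 - 21*(-17)) = -(-333 + 357) = -1*24 = -24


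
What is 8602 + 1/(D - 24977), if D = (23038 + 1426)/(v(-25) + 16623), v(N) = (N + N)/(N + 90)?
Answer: 46424451178353/5396936921 ≈ 8602.0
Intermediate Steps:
v(N) = 2*N/(90 + N) (v(N) = (2*N)/(90 + N) = 2*N/(90 + N))
D = 318032/216089 (D = (23038 + 1426)/(2*(-25)/(90 - 25) + 16623) = 24464/(2*(-25)/65 + 16623) = 24464/(2*(-25)*(1/65) + 16623) = 24464/(-10/13 + 16623) = 24464/(216089/13) = 24464*(13/216089) = 318032/216089 ≈ 1.4718)
8602 + 1/(D - 24977) = 8602 + 1/(318032/216089 - 24977) = 8602 + 1/(-5396936921/216089) = 8602 - 216089/5396936921 = 46424451178353/5396936921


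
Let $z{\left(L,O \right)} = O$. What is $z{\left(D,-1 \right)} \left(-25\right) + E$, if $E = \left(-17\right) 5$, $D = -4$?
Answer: $-60$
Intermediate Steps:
$E = -85$
$z{\left(D,-1 \right)} \left(-25\right) + E = \left(-1\right) \left(-25\right) - 85 = 25 - 85 = -60$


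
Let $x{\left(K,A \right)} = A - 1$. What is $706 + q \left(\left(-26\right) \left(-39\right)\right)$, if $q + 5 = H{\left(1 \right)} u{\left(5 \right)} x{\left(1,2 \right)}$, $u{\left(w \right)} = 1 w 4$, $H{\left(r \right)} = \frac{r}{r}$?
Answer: $15916$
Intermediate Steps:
$H{\left(r \right)} = 1$
$u{\left(w \right)} = 4 w$ ($u{\left(w \right)} = w 4 = 4 w$)
$x{\left(K,A \right)} = -1 + A$
$q = 15$ ($q = -5 + 1 \cdot 4 \cdot 5 \left(-1 + 2\right) = -5 + 1 \cdot 20 \cdot 1 = -5 + 20 \cdot 1 = -5 + 20 = 15$)
$706 + q \left(\left(-26\right) \left(-39\right)\right) = 706 + 15 \left(\left(-26\right) \left(-39\right)\right) = 706 + 15 \cdot 1014 = 706 + 15210 = 15916$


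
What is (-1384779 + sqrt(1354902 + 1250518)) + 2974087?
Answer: 1589308 + 2*sqrt(651355) ≈ 1.5909e+6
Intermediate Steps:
(-1384779 + sqrt(1354902 + 1250518)) + 2974087 = (-1384779 + sqrt(2605420)) + 2974087 = (-1384779 + 2*sqrt(651355)) + 2974087 = 1589308 + 2*sqrt(651355)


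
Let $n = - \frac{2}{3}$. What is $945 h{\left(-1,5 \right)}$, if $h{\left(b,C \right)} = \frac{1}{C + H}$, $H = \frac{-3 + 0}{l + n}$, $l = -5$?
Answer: $\frac{16065}{94} \approx 170.9$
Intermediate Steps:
$n = - \frac{2}{3}$ ($n = \left(-2\right) \frac{1}{3} = - \frac{2}{3} \approx -0.66667$)
$H = \frac{9}{17}$ ($H = \frac{-3 + 0}{-5 - \frac{2}{3}} = - \frac{3}{- \frac{17}{3}} = \left(-3\right) \left(- \frac{3}{17}\right) = \frac{9}{17} \approx 0.52941$)
$h{\left(b,C \right)} = \frac{1}{\frac{9}{17} + C}$ ($h{\left(b,C \right)} = \frac{1}{C + \frac{9}{17}} = \frac{1}{\frac{9}{17} + C}$)
$945 h{\left(-1,5 \right)} = 945 \frac{17}{9 + 17 \cdot 5} = 945 \frac{17}{9 + 85} = 945 \cdot \frac{17}{94} = \frac{16065}{94}$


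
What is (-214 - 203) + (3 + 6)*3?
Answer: -390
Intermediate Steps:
(-214 - 203) + (3 + 6)*3 = -417 + 9*3 = -417 + 27 = -390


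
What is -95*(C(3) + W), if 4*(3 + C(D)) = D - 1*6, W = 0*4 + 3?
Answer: 285/4 ≈ 71.250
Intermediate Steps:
W = 3 (W = 0 + 3 = 3)
C(D) = -9/2 + D/4 (C(D) = -3 + (D - 1*6)/4 = -3 + (D - 6)/4 = -3 + (-6 + D)/4 = -3 + (-3/2 + D/4) = -9/2 + D/4)
-95*(C(3) + W) = -95*((-9/2 + (¼)*3) + 3) = -95*((-9/2 + ¾) + 3) = -95*(-15/4 + 3) = -95*(-¾) = 285/4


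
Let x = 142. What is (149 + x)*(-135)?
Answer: -39285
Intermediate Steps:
(149 + x)*(-135) = (149 + 142)*(-135) = 291*(-135) = -39285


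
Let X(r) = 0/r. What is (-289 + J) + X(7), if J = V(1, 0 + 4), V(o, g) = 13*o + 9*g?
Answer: -240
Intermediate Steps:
X(r) = 0
V(o, g) = 9*g + 13*o
J = 49 (J = 9*(0 + 4) + 13*1 = 9*4 + 13 = 36 + 13 = 49)
(-289 + J) + X(7) = (-289 + 49) + 0 = -240 + 0 = -240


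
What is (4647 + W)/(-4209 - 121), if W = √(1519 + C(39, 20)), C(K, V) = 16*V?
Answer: -4647/4330 - √1839/4330 ≈ -1.0831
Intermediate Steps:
W = √1839 (W = √(1519 + 16*20) = √(1519 + 320) = √1839 ≈ 42.884)
(4647 + W)/(-4209 - 121) = (4647 + √1839)/(-4209 - 121) = (4647 + √1839)/(-4330) = (4647 + √1839)*(-1/4330) = -4647/4330 - √1839/4330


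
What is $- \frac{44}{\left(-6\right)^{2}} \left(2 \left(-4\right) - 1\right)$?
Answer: $11$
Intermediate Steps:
$- \frac{44}{\left(-6\right)^{2}} \left(2 \left(-4\right) - 1\right) = - \frac{44}{36} \left(-8 - 1\right) = \left(-44\right) \frac{1}{36} \left(-9\right) = \left(- \frac{11}{9}\right) \left(-9\right) = 11$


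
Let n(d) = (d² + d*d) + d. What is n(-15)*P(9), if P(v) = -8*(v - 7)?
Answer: -6960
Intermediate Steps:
P(v) = 56 - 8*v (P(v) = -8*(-7 + v) = 56 - 8*v)
n(d) = d + 2*d² (n(d) = (d² + d²) + d = 2*d² + d = d + 2*d²)
n(-15)*P(9) = (-15*(1 + 2*(-15)))*(56 - 8*9) = (-15*(1 - 30))*(56 - 72) = -15*(-29)*(-16) = 435*(-16) = -6960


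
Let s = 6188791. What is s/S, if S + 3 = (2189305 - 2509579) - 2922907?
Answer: -884113/463312 ≈ -1.9082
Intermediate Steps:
S = -3243184 (S = -3 + ((2189305 - 2509579) - 2922907) = -3 + (-320274 - 2922907) = -3 - 3243181 = -3243184)
s/S = 6188791/(-3243184) = 6188791*(-1/3243184) = -884113/463312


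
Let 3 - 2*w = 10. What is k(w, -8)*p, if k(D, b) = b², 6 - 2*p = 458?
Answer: -14464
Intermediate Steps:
p = -226 (p = 3 - ½*458 = 3 - 229 = -226)
w = -7/2 (w = 3/2 - ½*10 = 3/2 - 5 = -7/2 ≈ -3.5000)
k(w, -8)*p = (-8)²*(-226) = 64*(-226) = -14464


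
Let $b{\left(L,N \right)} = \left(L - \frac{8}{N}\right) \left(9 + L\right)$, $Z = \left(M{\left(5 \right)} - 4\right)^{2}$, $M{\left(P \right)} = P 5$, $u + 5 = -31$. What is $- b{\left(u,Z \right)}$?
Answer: $- \frac{47652}{49} \approx -972.49$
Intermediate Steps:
$u = -36$ ($u = -5 - 31 = -36$)
$M{\left(P \right)} = 5 P$
$Z = 441$ ($Z = \left(5 \cdot 5 - 4\right)^{2} = \left(25 - 4\right)^{2} = 21^{2} = 441$)
$b{\left(L,N \right)} = \left(9 + L\right) \left(L - \frac{8}{N}\right)$
$- b{\left(u,Z \right)} = - \frac{-72 - -288 - 15876 \left(9 - 36\right)}{441} = - \frac{-72 + 288 - 15876 \left(-27\right)}{441} = - \frac{-72 + 288 + 428652}{441} = - \frac{428868}{441} = \left(-1\right) \frac{47652}{49} = - \frac{47652}{49}$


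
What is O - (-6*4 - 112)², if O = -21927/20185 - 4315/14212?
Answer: -482393801629/26079020 ≈ -18497.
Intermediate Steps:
O = -36247709/26079020 (O = -21927*1/20185 - 4315*1/14212 = -21927/20185 - 4315/14212 = -36247709/26079020 ≈ -1.3899)
O - (-6*4 - 112)² = -36247709/26079020 - (-6*4 - 112)² = -36247709/26079020 - (-24 - 112)² = -36247709/26079020 - 1*(-136)² = -36247709/26079020 - 1*18496 = -36247709/26079020 - 18496 = -482393801629/26079020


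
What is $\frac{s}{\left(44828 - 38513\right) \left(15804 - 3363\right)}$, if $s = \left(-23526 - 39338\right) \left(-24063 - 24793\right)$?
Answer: $\frac{3071283584}{78564915} \approx 39.092$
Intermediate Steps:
$s = 3071283584$ ($s = \left(-62864\right) \left(-48856\right) = 3071283584$)
$\frac{s}{\left(44828 - 38513\right) \left(15804 - 3363\right)} = \frac{3071283584}{\left(44828 - 38513\right) \left(15804 - 3363\right)} = \frac{3071283584}{6315 \cdot 12441} = \frac{3071283584}{78564915}$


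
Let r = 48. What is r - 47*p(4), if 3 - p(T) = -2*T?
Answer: -469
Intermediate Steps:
p(T) = 3 + 2*T (p(T) = 3 - (-2)*T = 3 + 2*T)
r - 47*p(4) = 48 - 47*(3 + 2*4) = 48 - 47*(3 + 8) = 48 - 47*11 = 48 - 517 = -469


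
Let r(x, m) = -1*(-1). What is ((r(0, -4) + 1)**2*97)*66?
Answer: 25608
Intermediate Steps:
r(x, m) = 1
((r(0, -4) + 1)**2*97)*66 = ((1 + 1)**2*97)*66 = (2**2*97)*66 = (4*97)*66 = 388*66 = 25608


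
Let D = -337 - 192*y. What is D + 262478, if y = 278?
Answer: 208765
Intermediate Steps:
D = -53713 (D = -337 - 192*278 = -337 - 53376 = -53713)
D + 262478 = -53713 + 262478 = 208765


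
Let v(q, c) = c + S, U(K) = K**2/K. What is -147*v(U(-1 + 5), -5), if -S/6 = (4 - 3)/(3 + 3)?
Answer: 882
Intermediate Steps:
S = -1 (S = -6*(4 - 3)/(3 + 3) = -6/6 = -6*1/6 = -1)
U(K) = K
v(q, c) = -1 + c (v(q, c) = c - 1 = -1 + c)
-147*v(U(-1 + 5), -5) = -147*(-1 - 5) = -147*(-6) = 882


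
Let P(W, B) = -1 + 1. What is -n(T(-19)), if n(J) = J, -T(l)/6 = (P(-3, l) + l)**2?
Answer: 2166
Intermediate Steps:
P(W, B) = 0
T(l) = -6*l**2 (T(l) = -6*(0 + l)**2 = -6*l**2)
-n(T(-19)) = -(-6)*(-19)**2 = -(-6)*361 = -1*(-2166) = 2166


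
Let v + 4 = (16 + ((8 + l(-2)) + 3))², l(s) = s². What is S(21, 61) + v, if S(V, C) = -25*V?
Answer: 432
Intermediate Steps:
v = 957 (v = -4 + (16 + ((8 + (-2)²) + 3))² = -4 + (16 + ((8 + 4) + 3))² = -4 + (16 + (12 + 3))² = -4 + (16 + 15)² = -4 + 31² = -4 + 961 = 957)
S(21, 61) + v = -25*21 + 957 = -525 + 957 = 432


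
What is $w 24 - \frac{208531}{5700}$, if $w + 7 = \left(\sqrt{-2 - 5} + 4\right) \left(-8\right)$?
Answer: $- \frac{5543731}{5700} - 192 i \sqrt{7} \approx -972.58 - 507.98 i$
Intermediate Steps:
$w = -39 - 8 i \sqrt{7}$ ($w = -7 + \left(\sqrt{-2 - 5} + 4\right) \left(-8\right) = -7 + \left(\sqrt{-7} + 4\right) \left(-8\right) = -7 + \left(i \sqrt{7} + 4\right) \left(-8\right) = -7 + \left(4 + i \sqrt{7}\right) \left(-8\right) = -7 - \left(32 + 8 i \sqrt{7}\right) = -39 - 8 i \sqrt{7} \approx -39.0 - 21.166 i$)
$w 24 - \frac{208531}{5700} = \left(-39 - 8 i \sqrt{7}\right) 24 - \frac{208531}{5700} = \left(-936 - 192 i \sqrt{7}\right) - \frac{208531}{5700} = - \frac{5543731}{5700} - 192 i \sqrt{7}$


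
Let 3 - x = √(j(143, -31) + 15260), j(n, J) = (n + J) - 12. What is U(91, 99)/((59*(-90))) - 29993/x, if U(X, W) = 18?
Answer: 8842818/1509515 + 959776*√15/15351 ≈ 248.00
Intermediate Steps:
j(n, J) = -12 + J + n (j(n, J) = (J + n) - 12 = -12 + J + n)
x = 3 - 32*√15 (x = 3 - √((-12 - 31 + 143) + 15260) = 3 - √(100 + 15260) = 3 - √15360 = 3 - 32*√15 ≈ -120.94)
U(91, 99)/((59*(-90))) - 29993/x = 18/((59*(-90))) - 29993/(3 - 32*√15) = 18/(-5310) - 29993/(3 - 32*√15) = 18*(-1/5310) - 29993/(3 - 32*√15) = -1/295 - 29993/(3 - 32*√15)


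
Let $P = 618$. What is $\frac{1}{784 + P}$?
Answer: $\frac{1}{1402} \approx 0.00071327$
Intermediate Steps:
$\frac{1}{784 + P} = \frac{1}{784 + 618} = \frac{1}{1402}$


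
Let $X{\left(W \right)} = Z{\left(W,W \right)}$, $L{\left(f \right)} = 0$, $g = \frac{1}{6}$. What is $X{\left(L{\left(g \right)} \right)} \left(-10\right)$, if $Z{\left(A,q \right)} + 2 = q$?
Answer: $20$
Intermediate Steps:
$g = \frac{1}{6} \approx 0.16667$
$Z{\left(A,q \right)} = -2 + q$
$X{\left(W \right)} = -2 + W$
$X{\left(L{\left(g \right)} \right)} \left(-10\right) = \left(-2 + 0\right) \left(-10\right) = \left(-2\right) \left(-10\right) = 20$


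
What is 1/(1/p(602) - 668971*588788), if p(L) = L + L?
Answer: -301/118558511094351 ≈ -2.5388e-12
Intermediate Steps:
p(L) = 2*L
1/(1/p(602) - 668971*588788) = 1/(1/(2*602) - 668971*588788) = (1/588788)/(1/1204 - 668971) = (1/588788)/(-805441083/1204) = -1204/805441083*1/588788 = -301/118558511094351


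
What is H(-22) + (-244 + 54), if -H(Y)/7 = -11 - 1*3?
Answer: -92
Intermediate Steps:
H(Y) = 98 (H(Y) = -7*(-11 - 1*3) = -7*(-11 - 3) = -7*(-14) = 98)
H(-22) + (-244 + 54) = 98 + (-244 + 54) = 98 - 190 = -92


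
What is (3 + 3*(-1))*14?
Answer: 0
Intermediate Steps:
(3 + 3*(-1))*14 = (3 - 3)*14 = 0*14 = 0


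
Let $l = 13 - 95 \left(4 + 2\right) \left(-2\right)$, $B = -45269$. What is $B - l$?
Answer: $-46422$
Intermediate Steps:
$l = 1153$ ($l = 13 - 95 \cdot 6 \left(-2\right) = 13 - -1140 = 13 + 1140 = 1153$)
$B - l = -45269 - 1153 = -46422$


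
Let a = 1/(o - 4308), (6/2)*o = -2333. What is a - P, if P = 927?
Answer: -14143242/15257 ≈ -927.00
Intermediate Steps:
o = -2333/3 (o = (1/3)*(-2333) = -2333/3 ≈ -777.67)
a = -3/15257 (a = 1/(-2333/3 - 4308) = 1/(-15257/3) = -3/15257 ≈ -0.00019663)
a - P = -3/15257 - 1*927 = -3/15257 - 927 = -14143242/15257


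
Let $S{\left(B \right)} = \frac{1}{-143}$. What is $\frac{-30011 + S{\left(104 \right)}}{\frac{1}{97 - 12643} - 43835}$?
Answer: $\frac{53842087404}{78643409273} \approx 0.68464$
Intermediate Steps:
$S{\left(B \right)} = - \frac{1}{143}$
$\frac{-30011 + S{\left(104 \right)}}{\frac{1}{97 - 12643} - 43835} = \frac{-30011 - \frac{1}{143}}{\frac{1}{97 - 12643} - 43835} = - \frac{4291574}{143 \left(\frac{1}{-12546} - 43835\right)} = - \frac{4291574}{143 \left(- \frac{1}{12546} - 43835\right)} = - \frac{4291574}{143 \left(- \frac{549953911}{12546}\right)} = \left(- \frac{4291574}{143}\right) \left(- \frac{12546}{549953911}\right) = \frac{53842087404}{78643409273}$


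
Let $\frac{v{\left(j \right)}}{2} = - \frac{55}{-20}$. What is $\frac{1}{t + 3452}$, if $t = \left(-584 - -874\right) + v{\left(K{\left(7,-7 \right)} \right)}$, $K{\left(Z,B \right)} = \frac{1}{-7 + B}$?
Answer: $\frac{2}{7495} \approx 0.00026684$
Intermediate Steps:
$v{\left(j \right)} = \frac{11}{2}$ ($v{\left(j \right)} = 2 \left(- \frac{55}{-20}\right) = 2 \left(\left(-55\right) \left(- \frac{1}{20}\right)\right) = 2 \cdot \frac{11}{4} = \frac{11}{2}$)
$t = \frac{591}{2}$ ($t = \left(-584 - -874\right) + \frac{11}{2} = \left(-584 + 874\right) + \frac{11}{2} = 290 + \frac{11}{2} = \frac{591}{2} \approx 295.5$)
$\frac{1}{t + 3452} = \frac{1}{\frac{591}{2} + 3452} = \frac{1}{\frac{7495}{2}} = \frac{2}{7495}$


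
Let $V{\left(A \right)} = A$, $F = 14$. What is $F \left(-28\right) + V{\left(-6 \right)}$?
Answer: $-398$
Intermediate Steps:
$F \left(-28\right) + V{\left(-6 \right)} = 14 \left(-28\right) - 6 = -392 - 6 = -398$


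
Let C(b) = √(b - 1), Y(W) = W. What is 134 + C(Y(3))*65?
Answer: 134 + 65*√2 ≈ 225.92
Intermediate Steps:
C(b) = √(-1 + b)
134 + C(Y(3))*65 = 134 + √(-1 + 3)*65 = 134 + √2*65 = 134 + 65*√2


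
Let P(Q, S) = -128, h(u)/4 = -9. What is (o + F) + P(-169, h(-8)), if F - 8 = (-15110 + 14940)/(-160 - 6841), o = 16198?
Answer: 112562248/7001 ≈ 16078.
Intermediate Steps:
h(u) = -36 (h(u) = 4*(-9) = -36)
F = 56178/7001 (F = 8 + (-15110 + 14940)/(-160 - 6841) = 8 - 170/(-7001) = 8 - 170*(-1/7001) = 8 + 170/7001 = 56178/7001 ≈ 8.0243)
(o + F) + P(-169, h(-8)) = (16198 + 56178/7001) - 128 = 113458376/7001 - 128 = 112562248/7001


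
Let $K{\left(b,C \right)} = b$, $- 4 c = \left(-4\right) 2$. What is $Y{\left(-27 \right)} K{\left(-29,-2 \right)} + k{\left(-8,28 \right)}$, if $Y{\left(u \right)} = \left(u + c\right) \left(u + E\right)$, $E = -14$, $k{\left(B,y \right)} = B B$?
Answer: $-29661$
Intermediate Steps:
$c = 2$ ($c = - \frac{\left(-4\right) 2}{4} = \left(- \frac{1}{4}\right) \left(-8\right) = 2$)
$k{\left(B,y \right)} = B^{2}$
$Y{\left(u \right)} = \left(-14 + u\right) \left(2 + u\right)$ ($Y{\left(u \right)} = \left(u + 2\right) \left(u - 14\right) = \left(2 + u\right) \left(-14 + u\right) = \left(-14 + u\right) \left(2 + u\right)$)
$Y{\left(-27 \right)} K{\left(-29,-2 \right)} + k{\left(-8,28 \right)} = \left(-28 + \left(-27\right)^{2} - -324\right) \left(-29\right) + \left(-8\right)^{2} = \left(-28 + 729 + 324\right) \left(-29\right) + 64 = 1025 \left(-29\right) + 64 = -29725 + 64 = -29661$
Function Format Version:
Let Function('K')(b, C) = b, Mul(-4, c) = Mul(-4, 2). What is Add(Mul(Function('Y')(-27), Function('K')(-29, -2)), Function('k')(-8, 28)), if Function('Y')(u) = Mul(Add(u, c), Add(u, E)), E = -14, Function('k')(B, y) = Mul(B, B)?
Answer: -29661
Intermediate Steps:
c = 2 (c = Mul(Rational(-1, 4), Mul(-4, 2)) = Mul(Rational(-1, 4), -8) = 2)
Function('k')(B, y) = Pow(B, 2)
Function('Y')(u) = Mul(Add(-14, u), Add(2, u)) (Function('Y')(u) = Mul(Add(u, 2), Add(u, -14)) = Mul(Add(2, u), Add(-14, u)) = Mul(Add(-14, u), Add(2, u)))
Add(Mul(Function('Y')(-27), Function('K')(-29, -2)), Function('k')(-8, 28)) = Add(Mul(Add(-28, Pow(-27, 2), Mul(-12, -27)), -29), Pow(-8, 2)) = Add(Mul(Add(-28, 729, 324), -29), 64) = Add(Mul(1025, -29), 64) = Add(-29725, 64) = -29661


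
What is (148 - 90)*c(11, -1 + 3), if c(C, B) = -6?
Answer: -348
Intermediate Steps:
(148 - 90)*c(11, -1 + 3) = (148 - 90)*(-6) = 58*(-6) = -348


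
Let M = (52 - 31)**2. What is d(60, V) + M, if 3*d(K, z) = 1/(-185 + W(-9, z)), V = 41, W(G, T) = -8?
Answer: 255338/579 ≈ 441.00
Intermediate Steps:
M = 441 (M = 21**2 = 441)
d(K, z) = -1/579 (d(K, z) = 1/(3*(-185 - 8)) = (1/3)/(-193) = (1/3)*(-1/193) = -1/579)
d(60, V) + M = -1/579 + 441 = 255338/579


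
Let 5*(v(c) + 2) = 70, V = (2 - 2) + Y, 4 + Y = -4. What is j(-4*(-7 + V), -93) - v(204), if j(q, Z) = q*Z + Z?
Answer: -5685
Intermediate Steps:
Y = -8 (Y = -4 - 4 = -8)
V = -8 (V = (2 - 2) - 8 = 0 - 8 = -8)
j(q, Z) = Z + Z*q (j(q, Z) = Z*q + Z = Z + Z*q)
v(c) = 12 (v(c) = -2 + (⅕)*70 = -2 + 14 = 12)
j(-4*(-7 + V), -93) - v(204) = -93*(1 - 4*(-7 - 8)) - 1*12 = -93*(1 - 4*(-15)) - 12 = -93*(1 + 60) - 12 = -93*61 - 12 = -5673 - 12 = -5685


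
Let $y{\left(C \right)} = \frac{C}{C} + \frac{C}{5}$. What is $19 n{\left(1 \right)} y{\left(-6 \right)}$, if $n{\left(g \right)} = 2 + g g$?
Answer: $- \frac{57}{5} \approx -11.4$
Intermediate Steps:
$y{\left(C \right)} = 1 + \frac{C}{5}$ ($y{\left(C \right)} = 1 + C \frac{1}{5} = 1 + \frac{C}{5}$)
$n{\left(g \right)} = 2 + g^{2}$
$19 n{\left(1 \right)} y{\left(-6 \right)} = 19 \left(2 + 1^{2}\right) \left(1 + \frac{1}{5} \left(-6\right)\right) = 19 \left(2 + 1\right) \left(1 - \frac{6}{5}\right) = 19 \cdot 3 \left(- \frac{1}{5}\right) = 57 \left(- \frac{1}{5}\right) = - \frac{57}{5}$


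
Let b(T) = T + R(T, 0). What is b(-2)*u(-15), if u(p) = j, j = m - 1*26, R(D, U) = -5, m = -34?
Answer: 420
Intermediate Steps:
j = -60 (j = -34 - 1*26 = -34 - 26 = -60)
u(p) = -60
b(T) = -5 + T (b(T) = T - 5 = -5 + T)
b(-2)*u(-15) = (-5 - 2)*(-60) = -7*(-60) = 420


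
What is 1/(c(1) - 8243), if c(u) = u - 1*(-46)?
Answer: -1/8196 ≈ -0.00012201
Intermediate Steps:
c(u) = 46 + u (c(u) = u + 46 = 46 + u)
1/(c(1) - 8243) = 1/((46 + 1) - 8243) = 1/(47 - 8243) = 1/(-8196) = -1/8196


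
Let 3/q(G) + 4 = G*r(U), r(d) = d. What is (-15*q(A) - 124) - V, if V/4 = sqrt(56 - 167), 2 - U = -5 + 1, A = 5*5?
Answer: -18149/146 - 4*I*sqrt(111) ≈ -124.31 - 42.143*I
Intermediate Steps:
A = 25
U = 6 (U = 2 - (-5 + 1) = 2 - 1*(-4) = 2 + 4 = 6)
q(G) = 3/(-4 + 6*G) (q(G) = 3/(-4 + G*6) = 3/(-4 + 6*G))
V = 4*I*sqrt(111) (V = 4*sqrt(56 - 167) = 4*sqrt(-111) = 4*(I*sqrt(111)) = 4*I*sqrt(111) ≈ 42.143*I)
(-15*q(A) - 124) - V = (-45/(2*(-2 + 3*25)) - 124) - 4*I*sqrt(111) = (-45/(2*(-2 + 75)) - 124) - 4*I*sqrt(111) = (-45/(2*73) - 124) - 4*I*sqrt(111) = (-15*3/146 - 124) - 4*I*sqrt(111) = (-45/146 - 124) - 4*I*sqrt(111) = -18149/146 - 4*I*sqrt(111)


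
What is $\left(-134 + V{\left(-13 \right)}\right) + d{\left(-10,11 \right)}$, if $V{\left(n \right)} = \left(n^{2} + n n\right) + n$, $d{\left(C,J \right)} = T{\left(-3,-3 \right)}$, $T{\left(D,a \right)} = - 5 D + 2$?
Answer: $208$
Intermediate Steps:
$T{\left(D,a \right)} = 2 - 5 D$
$d{\left(C,J \right)} = 17$ ($d{\left(C,J \right)} = 2 - -15 = 2 + 15 = 17$)
$V{\left(n \right)} = n + 2 n^{2}$ ($V{\left(n \right)} = \left(n^{2} + n^{2}\right) + n = 2 n^{2} + n = n + 2 n^{2}$)
$\left(-134 + V{\left(-13 \right)}\right) + d{\left(-10,11 \right)} = \left(-134 - 13 \left(1 + 2 \left(-13\right)\right)\right) + 17 = \left(-134 - 13 \left(1 - 26\right)\right) + 17 = \left(-134 - -325\right) + 17 = \left(-134 + 325\right) + 17 = 191 + 17 = 208$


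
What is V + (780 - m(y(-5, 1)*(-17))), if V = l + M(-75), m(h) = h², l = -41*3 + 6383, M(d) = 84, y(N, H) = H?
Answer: 6835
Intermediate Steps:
l = 6260 (l = -123 + 6383 = 6260)
V = 6344 (V = 6260 + 84 = 6344)
V + (780 - m(y(-5, 1)*(-17))) = 6344 + (780 - (1*(-17))²) = 6344 + (780 - 1*(-17)²) = 6344 + (780 - 1*289) = 6344 + (780 - 289) = 6344 + 491 = 6835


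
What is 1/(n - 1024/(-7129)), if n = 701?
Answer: 7129/4998453 ≈ 0.0014262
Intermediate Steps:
1/(n - 1024/(-7129)) = 1/(701 - 1024/(-7129)) = 1/(701 - 1024*(-1/7129)) = 1/(701 + 1024/7129) = 1/(4998453/7129) = 7129/4998453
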